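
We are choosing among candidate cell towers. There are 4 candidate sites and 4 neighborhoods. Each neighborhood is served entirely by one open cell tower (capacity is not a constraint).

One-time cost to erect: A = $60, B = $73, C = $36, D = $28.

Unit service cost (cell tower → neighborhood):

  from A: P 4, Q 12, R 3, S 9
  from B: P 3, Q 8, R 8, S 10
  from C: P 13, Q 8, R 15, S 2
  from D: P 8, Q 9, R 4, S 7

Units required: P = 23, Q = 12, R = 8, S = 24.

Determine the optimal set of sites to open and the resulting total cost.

Open A and C; minimum total cost 356.

For any fixed open set, each neighborhood goes to its cheapest open site; total = fixed + service.
{A, C}: P→A 4·23=92, Q→C 8·12=96, R→A 3·8=24, S→C 2·24=48. Service 260; fixed 96; total 356.
{B, C, D}: P→B 3·23=69, Q→B 8·12=96, R→D 4·8=32, S→C 2·24=48. Service 245; fixed 137; total 382.
{A, C, D}: P→A 4·23=92, Q→C 8·12=96, R→A 3·8=24, S→C 2·24=48. Service 260; fixed 124; total 384.
{A, B, C, D}: P→B 3·23=69, Q→B 8·12=96, R→A 3·8=24, S→C 2·24=48. Service 237; fixed 197; total 434.
No other subset beats 356.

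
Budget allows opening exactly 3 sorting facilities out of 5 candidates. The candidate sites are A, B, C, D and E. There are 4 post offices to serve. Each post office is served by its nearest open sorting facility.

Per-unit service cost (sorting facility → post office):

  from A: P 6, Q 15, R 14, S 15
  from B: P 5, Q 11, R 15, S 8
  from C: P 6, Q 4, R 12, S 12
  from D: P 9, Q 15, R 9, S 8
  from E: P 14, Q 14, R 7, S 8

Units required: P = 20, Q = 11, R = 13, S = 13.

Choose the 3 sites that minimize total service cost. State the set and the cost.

Choose B, C and E; total service cost 339.

With exactly 3 open, each post office uses its cheapest among the chosen.
{B, C, E}: P→B 5·20=100, Q→C 4·11=44, R→E 7·13=91, S→B 8·13=104. Service cost 339.
{A, C, E}: service cost 359
{C, D, E}: service cost 359
Among all 10 size-3 choices, {B, C, E} is lowest.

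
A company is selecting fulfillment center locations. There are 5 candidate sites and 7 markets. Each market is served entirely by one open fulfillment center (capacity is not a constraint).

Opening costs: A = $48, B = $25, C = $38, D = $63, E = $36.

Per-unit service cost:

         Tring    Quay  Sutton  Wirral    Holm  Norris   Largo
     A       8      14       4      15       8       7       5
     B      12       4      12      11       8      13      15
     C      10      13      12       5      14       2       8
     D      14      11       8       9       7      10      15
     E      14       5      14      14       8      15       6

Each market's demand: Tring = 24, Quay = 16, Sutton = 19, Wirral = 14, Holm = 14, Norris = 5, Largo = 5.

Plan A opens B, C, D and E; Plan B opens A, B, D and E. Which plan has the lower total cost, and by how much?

Plan A: {B, C, D, E}: Tring→C 10·24=240, Quay→B 4·16=64, Sutton→D 8·19=152, Wirral→C 5·14=70, Holm→D 7·14=98, Norris→C 2·5=10, Largo→E 6·5=30. Service 664; fixed 162; total 826.
Plan B: {A, B, D, E}: Tring→A 8·24=192, Quay→B 4·16=64, Sutton→A 4·19=76, Wirral→D 9·14=126, Holm→D 7·14=98, Norris→A 7·5=35, Largo→A 5·5=25. Service 616; fixed 172; total 788.
Difference: |826 − 788| = 38.

Plan B is cheaper by 38.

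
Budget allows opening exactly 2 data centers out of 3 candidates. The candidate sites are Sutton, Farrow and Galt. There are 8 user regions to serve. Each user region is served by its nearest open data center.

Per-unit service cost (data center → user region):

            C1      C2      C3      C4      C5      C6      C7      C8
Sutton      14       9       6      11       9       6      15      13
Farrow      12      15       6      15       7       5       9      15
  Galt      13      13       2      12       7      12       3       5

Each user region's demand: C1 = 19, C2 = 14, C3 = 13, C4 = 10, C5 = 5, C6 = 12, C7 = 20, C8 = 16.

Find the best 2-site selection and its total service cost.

Choose Sutton and Galt; total service cost 756.

With exactly 2 open, each user region uses its cheapest among the chosen.
{Sutton, Galt}: C1→Galt 13·19=247, C2→Sutton 9·14=126, C3→Galt 2·13=26, C4→Sutton 11·10=110, C5→Galt 7·5=35, C6→Sutton 6·12=72, C7→Galt 3·20=60, C8→Galt 5·16=80. Service cost 756.
{Farrow, Galt}: service cost 791
{Sutton, Farrow}: service cost 1025
Among all 3 size-2 choices, {Sutton, Galt} is lowest.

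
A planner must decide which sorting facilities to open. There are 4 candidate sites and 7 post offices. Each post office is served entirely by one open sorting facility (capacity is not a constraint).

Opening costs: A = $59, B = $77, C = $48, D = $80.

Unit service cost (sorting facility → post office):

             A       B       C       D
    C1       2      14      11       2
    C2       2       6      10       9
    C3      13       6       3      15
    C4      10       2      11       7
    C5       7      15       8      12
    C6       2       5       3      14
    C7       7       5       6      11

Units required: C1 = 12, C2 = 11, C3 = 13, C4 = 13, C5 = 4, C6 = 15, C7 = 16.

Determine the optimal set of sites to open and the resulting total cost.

Open A and B; minimum total cost 424.

For any fixed open set, each post office goes to its cheapest open site; total = fixed + service.
{A, B}: C1→A 2·12=24, C2→A 2·11=22, C3→B 6·13=78, C4→B 2·13=26, C5→A 7·4=28, C6→A 2·15=30, C7→B 5·16=80. Service 288; fixed 136; total 424.
{A, B, C}: C1→A 2·12=24, C2→A 2·11=22, C3→C 3·13=39, C4→B 2·13=26, C5→A 7·4=28, C6→A 2·15=30, C7→B 5·16=80. Service 249; fixed 184; total 433.
{A, C}: service 369 + fixed 107 = 476
{A, B, C, D}: C1→A 2·12=24, C2→A 2·11=22, C3→C 3·13=39, C4→B 2·13=26, C5→A 7·4=28, C6→A 2·15=30, C7→B 5·16=80. Service 249; fixed 264; total 513.
No other subset beats 424.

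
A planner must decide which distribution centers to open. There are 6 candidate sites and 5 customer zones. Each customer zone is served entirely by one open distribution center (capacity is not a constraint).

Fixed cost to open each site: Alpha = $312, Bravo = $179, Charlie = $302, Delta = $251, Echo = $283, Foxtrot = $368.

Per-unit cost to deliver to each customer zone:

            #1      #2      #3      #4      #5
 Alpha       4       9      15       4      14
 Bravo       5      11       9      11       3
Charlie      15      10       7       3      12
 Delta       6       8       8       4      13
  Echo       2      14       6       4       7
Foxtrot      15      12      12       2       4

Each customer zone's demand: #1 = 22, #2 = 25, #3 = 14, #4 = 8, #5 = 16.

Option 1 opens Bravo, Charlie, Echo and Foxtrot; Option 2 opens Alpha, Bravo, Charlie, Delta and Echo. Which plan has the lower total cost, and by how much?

Option 1: {Bravo, Charlie, Echo, Foxtrot}: #1→Echo 2·22=44, #2→Charlie 10·25=250, #3→Echo 6·14=84, #4→Foxtrot 2·8=16, #5→Bravo 3·16=48. Service 442; fixed 1132; total 1574.
Option 2: {Alpha, Bravo, Charlie, Delta, Echo}: #1→Echo 2·22=44, #2→Delta 8·25=200, #3→Echo 6·14=84, #4→Charlie 3·8=24, #5→Bravo 3·16=48. Service 400; fixed 1327; total 1727.
Difference: |1574 − 1727| = 153.

Option 1 is cheaper by 153.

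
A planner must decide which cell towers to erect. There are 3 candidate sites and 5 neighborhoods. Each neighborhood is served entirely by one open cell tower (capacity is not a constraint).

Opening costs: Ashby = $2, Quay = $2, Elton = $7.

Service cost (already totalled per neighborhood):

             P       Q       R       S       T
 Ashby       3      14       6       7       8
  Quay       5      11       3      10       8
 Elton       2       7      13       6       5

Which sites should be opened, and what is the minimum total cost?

Open Quay and Elton; minimum total cost 32.

For any fixed open set, each neighborhood goes to its cheapest open site; total = fixed + service.
{Quay, Elton}: P→Elton 2, Q→Elton 7, R→Quay 3, S→Elton 6, T→Elton 5. Service 23; fixed 9; total 32.
{Ashby, Quay, Elton}: service 23 + fixed 11 = 34
{Ashby, Elton}: service 26 + fixed 9 = 35
{Ashby}: P→Ashby 3, Q→Ashby 14, R→Ashby 6, S→Ashby 7, T→Ashby 8. Service 38; fixed 2; total 40.
(All 7 nonempty subsets were checked; Quay and Elton is lowest.)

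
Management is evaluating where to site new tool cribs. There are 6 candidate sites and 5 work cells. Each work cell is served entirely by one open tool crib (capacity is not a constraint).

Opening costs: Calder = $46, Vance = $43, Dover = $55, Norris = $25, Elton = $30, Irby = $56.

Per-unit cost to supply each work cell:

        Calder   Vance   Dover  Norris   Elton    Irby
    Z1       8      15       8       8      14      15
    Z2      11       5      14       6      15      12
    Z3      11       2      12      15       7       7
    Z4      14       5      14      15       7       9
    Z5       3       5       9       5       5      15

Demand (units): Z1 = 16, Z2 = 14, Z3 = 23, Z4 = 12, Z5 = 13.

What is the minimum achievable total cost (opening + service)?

For any fixed open set, each work cell goes to its cheapest open site; total = fixed + service.
{Calder, Vance}: Z1→Calder 8·16=128, Z2→Vance 5·14=70, Z3→Vance 2·23=46, Z4→Vance 5·12=60, Z5→Calder 3·13=39. Service 343; fixed 89; total 432.
{Vance, Norris}: Z1→Norris 8·16=128, Z2→Vance 5·14=70, Z3→Vance 2·23=46, Z4→Vance 5·12=60, Z5→Vance 5·13=65. Service 369; fixed 68; total 437.
{Calder, Vance, Norris}: service 343 + fixed 114 = 457
{Calder, Vance, Dover, Norris, Elton, Irby}: service 343 + fixed 255 = 598
No other subset beats 432.

Minimum total cost: 432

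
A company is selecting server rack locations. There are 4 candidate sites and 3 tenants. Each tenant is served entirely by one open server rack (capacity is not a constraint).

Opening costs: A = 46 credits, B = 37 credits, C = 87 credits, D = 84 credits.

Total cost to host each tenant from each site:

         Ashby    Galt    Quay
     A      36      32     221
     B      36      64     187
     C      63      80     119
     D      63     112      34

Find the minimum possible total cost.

For any fixed open set, each tenant goes to its cheapest open site; total = fixed + service.
{A, D}: Ashby→A 36, Galt→A 32, Quay→D 34. Service 102; fixed 130; total 232.
{B, D}: Ashby→B 36, Galt→B 64, Quay→D 34. Service 134; fixed 121; total 255.
{A, B, D}: service 102 + fixed 167 = 269
{A, B, C, D}: Ashby→A 36, Galt→A 32, Quay→D 34. Service 102; fixed 254; total 356.
No other subset beats 232.

Minimum total cost: 232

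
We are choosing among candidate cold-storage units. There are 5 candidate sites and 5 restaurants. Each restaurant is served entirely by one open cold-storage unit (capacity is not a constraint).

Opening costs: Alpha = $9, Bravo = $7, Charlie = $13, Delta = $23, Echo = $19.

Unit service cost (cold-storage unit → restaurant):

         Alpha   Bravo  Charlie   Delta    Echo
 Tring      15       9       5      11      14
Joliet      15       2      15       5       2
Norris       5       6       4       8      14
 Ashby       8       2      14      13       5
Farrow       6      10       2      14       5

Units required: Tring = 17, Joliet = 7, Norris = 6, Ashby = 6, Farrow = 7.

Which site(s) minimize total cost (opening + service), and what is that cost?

Open Bravo and Charlie; minimum total cost 169.

For any fixed open set, each restaurant goes to its cheapest open site; total = fixed + service.
{Bravo, Charlie}: Tring→Charlie 5·17=85, Joliet→Bravo 2·7=14, Norris→Charlie 4·6=24, Ashby→Bravo 2·6=12, Farrow→Charlie 2·7=14. Service 149; fixed 20; total 169.
{Alpha, Bravo, Charlie}: service 149 + fixed 29 = 178
{Bravo, Charlie, Echo}: service 149 + fixed 39 = 188
{Alpha, Bravo, Charlie, Delta, Echo}: Tring→Charlie 5·17=85, Joliet→Bravo 2·7=14, Norris→Charlie 4·6=24, Ashby→Bravo 2·6=12, Farrow→Charlie 2·7=14. Service 149; fixed 71; total 220.
No other subset beats 169.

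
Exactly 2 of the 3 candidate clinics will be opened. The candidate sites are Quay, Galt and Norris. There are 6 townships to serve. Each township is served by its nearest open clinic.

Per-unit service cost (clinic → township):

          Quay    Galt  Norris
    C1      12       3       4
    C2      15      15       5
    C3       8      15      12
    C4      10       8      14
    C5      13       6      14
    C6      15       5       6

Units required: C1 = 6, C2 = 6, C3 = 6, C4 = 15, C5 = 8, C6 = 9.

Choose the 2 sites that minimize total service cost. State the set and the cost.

With exactly 2 open, each township uses its cheapest among the chosen.
{Galt, Norris}: C1→Galt 3·6=18, C2→Norris 5·6=30, C3→Norris 12·6=72, C4→Galt 8·15=120, C5→Galt 6·8=48, C6→Galt 5·9=45. Service cost 333.
{Quay, Galt}: service cost 369
{Quay, Norris}: service cost 410
Among all 3 size-2 choices, {Galt, Norris} is lowest.

Choose Galt and Norris; total service cost 333.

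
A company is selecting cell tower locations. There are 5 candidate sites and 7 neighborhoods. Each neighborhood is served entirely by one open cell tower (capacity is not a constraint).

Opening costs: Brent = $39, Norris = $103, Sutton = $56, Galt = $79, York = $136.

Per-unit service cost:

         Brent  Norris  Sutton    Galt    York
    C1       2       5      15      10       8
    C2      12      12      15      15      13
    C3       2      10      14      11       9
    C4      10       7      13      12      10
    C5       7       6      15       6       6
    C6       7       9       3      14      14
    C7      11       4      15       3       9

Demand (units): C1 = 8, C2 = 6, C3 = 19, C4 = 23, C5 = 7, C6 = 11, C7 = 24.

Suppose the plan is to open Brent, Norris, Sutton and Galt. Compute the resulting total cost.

Each neighborhood is assigned to its cheapest site among the open ones.
{Brent, Norris, Sutton, Galt}: C1→Brent 2·8=16, C2→Brent 12·6=72, C3→Brent 2·19=38, C4→Norris 7·23=161, C5→Norris 6·7=42, C6→Sutton 3·11=33, C7→Galt 3·24=72. Service 434; fixed 277; total 711.

Total cost: 711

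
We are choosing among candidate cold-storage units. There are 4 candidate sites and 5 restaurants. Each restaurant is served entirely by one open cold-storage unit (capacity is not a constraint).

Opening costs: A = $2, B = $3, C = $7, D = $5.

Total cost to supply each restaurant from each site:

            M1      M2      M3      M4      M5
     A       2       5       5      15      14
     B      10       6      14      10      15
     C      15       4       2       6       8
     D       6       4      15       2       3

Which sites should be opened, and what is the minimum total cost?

Open A and D; minimum total cost 23.

For any fixed open set, each restaurant goes to its cheapest open site; total = fixed + service.
{A, D}: M1→A 2, M2→D 4, M3→A 5, M4→D 2, M5→D 3. Service 16; fixed 7; total 23.
{A, B, D}: service 16 + fixed 10 = 26
{A, C, D}: service 13 + fixed 14 = 27
{A, B, C, D}: service 13 + fixed 17 = 30
No other subset beats 23.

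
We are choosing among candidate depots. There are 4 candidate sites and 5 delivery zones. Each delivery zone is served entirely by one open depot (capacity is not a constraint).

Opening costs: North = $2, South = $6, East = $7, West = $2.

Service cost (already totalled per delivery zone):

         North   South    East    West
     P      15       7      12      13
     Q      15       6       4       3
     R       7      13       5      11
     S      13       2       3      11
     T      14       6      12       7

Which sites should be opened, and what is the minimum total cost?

Open North, South and West; minimum total cost 35.

For any fixed open set, each delivery zone goes to its cheapest open site; total = fixed + service.
{North, South, West}: P→South 7, Q→West 3, R→North 7, S→South 2, T→South 6. Service 25; fixed 10; total 35.
{North, South}: service 28 + fixed 8 = 36
{South, East}: service 24 + fixed 13 = 37
{North, South, East, West}: service 23 + fixed 17 = 40
(All 15 nonempty subsets were checked; North, South and West is lowest.)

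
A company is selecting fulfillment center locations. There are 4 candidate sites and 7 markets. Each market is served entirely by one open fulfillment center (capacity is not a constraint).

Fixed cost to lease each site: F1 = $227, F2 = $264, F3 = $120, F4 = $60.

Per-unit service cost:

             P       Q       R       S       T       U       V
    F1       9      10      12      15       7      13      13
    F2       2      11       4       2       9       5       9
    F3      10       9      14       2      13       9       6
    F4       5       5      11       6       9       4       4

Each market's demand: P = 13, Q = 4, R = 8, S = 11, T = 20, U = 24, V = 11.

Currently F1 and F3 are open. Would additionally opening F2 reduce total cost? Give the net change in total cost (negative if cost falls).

No — net change +13 (cost rises by 13).

Current service cost with {F1, F3}: 693.
Adding F2: each market re-picks its cheapest; new service cost 442, saving 251.
Extra fixed cost: 264. Net change = 264 − 251 = 13.
(Totals: 1040 → 1053.)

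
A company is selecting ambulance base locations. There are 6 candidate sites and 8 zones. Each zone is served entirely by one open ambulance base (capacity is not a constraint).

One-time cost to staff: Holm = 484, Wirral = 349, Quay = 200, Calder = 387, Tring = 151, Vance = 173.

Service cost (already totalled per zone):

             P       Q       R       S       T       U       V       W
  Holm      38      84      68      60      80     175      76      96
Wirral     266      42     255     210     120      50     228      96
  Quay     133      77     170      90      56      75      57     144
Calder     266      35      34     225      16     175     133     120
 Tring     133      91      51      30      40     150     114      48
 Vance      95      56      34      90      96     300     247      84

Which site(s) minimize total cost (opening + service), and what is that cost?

For any fixed open set, each zone goes to its cheapest open site; total = fixed + service.
{Tring}: P→Tring 133, Q→Tring 91, R→Tring 51, S→Tring 30, T→Tring 40, U→Tring 150, V→Tring 114, W→Tring 48. Service 657; fixed 151; total 808.
{Quay, Tring}: service 511 + fixed 351 = 862
{Tring, Vance}: service 567 + fixed 324 = 891
{Holm, Wirral, Quay, Calder, Tring, Vance}: service 308 + fixed 1744 = 2052
No other subset beats 808.

Open Tring only; minimum total cost 808.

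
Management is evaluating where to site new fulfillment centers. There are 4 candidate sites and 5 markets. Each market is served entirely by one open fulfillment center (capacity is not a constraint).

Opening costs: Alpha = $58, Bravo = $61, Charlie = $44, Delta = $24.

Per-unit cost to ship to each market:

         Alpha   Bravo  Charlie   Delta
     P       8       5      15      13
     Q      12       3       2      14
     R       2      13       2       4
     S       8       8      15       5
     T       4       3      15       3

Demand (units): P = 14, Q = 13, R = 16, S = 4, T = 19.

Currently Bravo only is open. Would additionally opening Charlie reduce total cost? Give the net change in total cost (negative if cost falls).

Yes — net change −145 (cost falls by 145).

Current service cost with {Bravo}: 406.
Adding Charlie: each market re-picks its cheapest; new service cost 217, saving 189.
Extra fixed cost: 44. Net change = 44 − 189 = -145.
(Totals: 467 → 322.)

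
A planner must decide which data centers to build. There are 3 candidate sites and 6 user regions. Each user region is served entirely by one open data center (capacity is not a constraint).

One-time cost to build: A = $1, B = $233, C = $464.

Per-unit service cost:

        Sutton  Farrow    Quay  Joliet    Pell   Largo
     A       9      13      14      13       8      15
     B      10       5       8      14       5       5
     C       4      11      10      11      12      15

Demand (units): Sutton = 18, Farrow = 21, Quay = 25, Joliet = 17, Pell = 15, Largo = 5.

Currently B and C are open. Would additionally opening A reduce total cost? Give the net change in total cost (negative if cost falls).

No — net change +1 (cost rises by 1).

Current service cost with {B, C}: 664.
Adding A: each user region re-picks its cheapest; new service cost 664, saving 0.
Extra fixed cost: 1. Net change = 1 − 0 = 1.
(Totals: 1361 → 1362.)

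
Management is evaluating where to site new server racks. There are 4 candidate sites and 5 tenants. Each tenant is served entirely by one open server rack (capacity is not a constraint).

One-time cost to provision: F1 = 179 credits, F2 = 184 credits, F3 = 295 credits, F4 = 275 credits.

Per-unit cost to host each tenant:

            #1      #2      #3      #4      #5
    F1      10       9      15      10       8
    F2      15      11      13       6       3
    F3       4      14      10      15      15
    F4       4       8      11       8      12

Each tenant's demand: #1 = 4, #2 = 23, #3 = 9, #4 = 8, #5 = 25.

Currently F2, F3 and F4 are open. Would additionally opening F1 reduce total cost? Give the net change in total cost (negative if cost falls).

No — net change +179 (cost rises by 179).

Current service cost with {F2, F3, F4}: 413.
Adding F1: each tenant re-picks its cheapest; new service cost 413, saving 0.
Extra fixed cost: 179. Net change = 179 − 0 = 179.
(Totals: 1167 → 1346.)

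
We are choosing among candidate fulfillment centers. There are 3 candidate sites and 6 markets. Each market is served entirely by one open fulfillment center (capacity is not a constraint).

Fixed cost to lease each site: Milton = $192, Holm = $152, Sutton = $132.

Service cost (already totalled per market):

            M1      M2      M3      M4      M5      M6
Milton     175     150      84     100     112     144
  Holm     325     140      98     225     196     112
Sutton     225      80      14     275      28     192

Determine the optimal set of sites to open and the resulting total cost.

Open Milton and Sutton; minimum total cost 865.

For any fixed open set, each market goes to its cheapest open site; total = fixed + service.
{Milton, Sutton}: M1→Milton 175, M2→Sutton 80, M3→Sutton 14, M4→Milton 100, M5→Sutton 28, M6→Milton 144. Service 541; fixed 324; total 865.
{Sutton}: service 814 + fixed 132 = 946
{Milton}: M1→Milton 175, M2→Milton 150, M3→Milton 84, M4→Milton 100, M5→Milton 112, M6→Milton 144. Service 765; fixed 192; total 957.
{Milton, Holm, Sutton}: service 509 + fixed 476 = 985
(All 7 nonempty subsets were checked; Milton and Sutton is lowest.)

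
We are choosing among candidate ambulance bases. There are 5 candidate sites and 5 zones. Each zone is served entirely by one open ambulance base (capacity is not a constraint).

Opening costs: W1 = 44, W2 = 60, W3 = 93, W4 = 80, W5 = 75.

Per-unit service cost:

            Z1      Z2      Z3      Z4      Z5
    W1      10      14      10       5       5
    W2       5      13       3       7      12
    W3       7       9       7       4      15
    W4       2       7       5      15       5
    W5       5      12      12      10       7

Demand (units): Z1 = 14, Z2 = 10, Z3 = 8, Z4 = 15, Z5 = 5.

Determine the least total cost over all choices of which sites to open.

For any fixed open set, each zone goes to its cheapest open site; total = fixed + service.
{W1, W4}: Z1→W4 2·14=28, Z2→W4 7·10=70, Z3→W4 5·8=40, Z4→W1 5·15=75, Z5→W1 5·5=25. Service 238; fixed 124; total 362.
{W2, W4}: service 252 + fixed 140 = 392
{W3, W4}: service 223 + fixed 173 = 396
{W1, W2, W3, W4, W5}: service 207 + fixed 352 = 559
No other subset beats 362.

Minimum total cost: 362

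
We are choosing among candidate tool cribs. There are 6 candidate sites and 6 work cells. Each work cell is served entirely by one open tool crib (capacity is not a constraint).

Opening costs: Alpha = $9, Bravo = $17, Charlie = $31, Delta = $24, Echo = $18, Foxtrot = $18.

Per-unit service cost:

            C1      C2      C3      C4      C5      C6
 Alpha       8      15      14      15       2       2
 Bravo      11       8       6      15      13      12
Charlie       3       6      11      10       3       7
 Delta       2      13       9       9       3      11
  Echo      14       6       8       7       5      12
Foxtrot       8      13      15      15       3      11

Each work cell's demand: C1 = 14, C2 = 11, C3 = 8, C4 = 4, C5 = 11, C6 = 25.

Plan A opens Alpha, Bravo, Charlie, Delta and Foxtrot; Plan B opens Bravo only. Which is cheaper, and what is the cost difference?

Plan A: {Alpha, Bravo, Charlie, Delta, Foxtrot}: C1→Delta 2·14=28, C2→Charlie 6·11=66, C3→Bravo 6·8=48, C4→Delta 9·4=36, C5→Alpha 2·11=22, C6→Alpha 2·25=50. Service 250; fixed 99; total 349.
Plan B: {Bravo}: C1→Bravo 11·14=154, C2→Bravo 8·11=88, C3→Bravo 6·8=48, C4→Bravo 15·4=60, C5→Bravo 13·11=143, C6→Bravo 12·25=300. Service 793; fixed 17; total 810.
Difference: |349 − 810| = 461.

Plan A is cheaper by 461.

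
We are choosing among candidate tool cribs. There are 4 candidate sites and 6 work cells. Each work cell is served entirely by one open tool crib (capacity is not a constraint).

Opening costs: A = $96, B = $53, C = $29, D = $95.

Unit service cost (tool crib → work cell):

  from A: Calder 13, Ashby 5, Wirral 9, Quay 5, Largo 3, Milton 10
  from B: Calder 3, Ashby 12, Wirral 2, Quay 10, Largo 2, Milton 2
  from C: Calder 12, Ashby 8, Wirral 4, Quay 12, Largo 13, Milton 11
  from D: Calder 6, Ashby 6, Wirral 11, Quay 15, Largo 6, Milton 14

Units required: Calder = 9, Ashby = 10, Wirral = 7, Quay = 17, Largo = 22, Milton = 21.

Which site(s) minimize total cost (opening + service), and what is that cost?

For any fixed open set, each work cell goes to its cheapest open site; total = fixed + service.
{A, B}: Calder→B 3·9=27, Ashby→A 5·10=50, Wirral→B 2·7=14, Quay→A 5·17=85, Largo→B 2·22=44, Milton→B 2·21=42. Service 262; fixed 149; total 411.
{A, B, C}: Calder→B 3·9=27, Ashby→A 5·10=50, Wirral→B 2·7=14, Quay→A 5·17=85, Largo→B 2·22=44, Milton→B 2·21=42. Service 262; fixed 178; total 440.
{B, C}: service 377 + fixed 82 = 459
{A, B, C, D}: service 262 + fixed 273 = 535
No other subset beats 411.

Open A and B; minimum total cost 411.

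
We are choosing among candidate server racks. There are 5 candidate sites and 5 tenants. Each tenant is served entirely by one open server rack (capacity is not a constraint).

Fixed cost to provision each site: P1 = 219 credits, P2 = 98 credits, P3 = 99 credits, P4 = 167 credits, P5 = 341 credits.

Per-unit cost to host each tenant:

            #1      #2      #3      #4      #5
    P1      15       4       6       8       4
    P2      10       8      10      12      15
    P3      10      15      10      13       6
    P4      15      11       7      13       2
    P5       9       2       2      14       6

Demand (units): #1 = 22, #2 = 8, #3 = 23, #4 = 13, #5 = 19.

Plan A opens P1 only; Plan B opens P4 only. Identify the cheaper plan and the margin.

Plan A: {P1}: #1→P1 15·22=330, #2→P1 4·8=32, #3→P1 6·23=138, #4→P1 8·13=104, #5→P1 4·19=76. Service 680; fixed 219; total 899.
Plan B: {P4}: #1→P4 15·22=330, #2→P4 11·8=88, #3→P4 7·23=161, #4→P4 13·13=169, #5→P4 2·19=38. Service 786; fixed 167; total 953.
Difference: |899 − 953| = 54.

Plan A is cheaper by 54.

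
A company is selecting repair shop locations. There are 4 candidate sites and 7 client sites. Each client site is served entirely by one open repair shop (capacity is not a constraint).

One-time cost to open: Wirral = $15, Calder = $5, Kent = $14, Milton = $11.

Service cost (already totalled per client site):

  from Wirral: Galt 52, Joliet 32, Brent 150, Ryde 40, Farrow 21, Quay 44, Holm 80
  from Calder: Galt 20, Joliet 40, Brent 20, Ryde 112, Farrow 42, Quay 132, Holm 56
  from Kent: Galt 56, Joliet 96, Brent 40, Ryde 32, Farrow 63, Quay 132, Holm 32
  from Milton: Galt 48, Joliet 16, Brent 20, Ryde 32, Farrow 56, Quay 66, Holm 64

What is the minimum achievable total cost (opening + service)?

Minimum total cost: 230

For any fixed open set, each client site goes to its cheapest open site; total = fixed + service.
{Wirral, Calder, Kent, Milton}: Galt→Calder 20, Joliet→Milton 16, Brent→Calder 20, Ryde→Kent 32, Farrow→Wirral 21, Quay→Wirral 44, Holm→Kent 32. Service 185; fixed 45; total 230.
{Wirral, Calder, Kent}: Galt→Calder 20, Joliet→Wirral 32, Brent→Calder 20, Ryde→Kent 32, Farrow→Wirral 21, Quay→Wirral 44, Holm→Kent 32. Service 201; fixed 34; total 235.
{Wirral, Calder, Milton}: service 209 + fixed 31 = 240
{Calder}: Galt→Calder 20, Joliet→Calder 40, Brent→Calder 20, Ryde→Calder 112, Farrow→Calder 42, Quay→Calder 132, Holm→Calder 56. Service 422; fixed 5; total 427.
No other subset beats 230.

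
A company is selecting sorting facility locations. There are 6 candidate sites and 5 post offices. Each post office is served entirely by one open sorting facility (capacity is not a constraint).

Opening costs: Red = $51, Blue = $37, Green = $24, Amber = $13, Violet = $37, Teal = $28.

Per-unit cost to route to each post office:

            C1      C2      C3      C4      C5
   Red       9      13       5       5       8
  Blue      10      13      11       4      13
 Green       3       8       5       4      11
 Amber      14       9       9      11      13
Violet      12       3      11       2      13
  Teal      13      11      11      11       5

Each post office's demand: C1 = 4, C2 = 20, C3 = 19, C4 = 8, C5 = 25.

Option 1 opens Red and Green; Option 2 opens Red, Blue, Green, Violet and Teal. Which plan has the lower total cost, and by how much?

Option 1: {Red, Green}: C1→Green 3·4=12, C2→Green 8·20=160, C3→Red 5·19=95, C4→Green 4·8=32, C5→Red 8·25=200. Service 499; fixed 75; total 574.
Option 2: {Red, Blue, Green, Violet, Teal}: C1→Green 3·4=12, C2→Violet 3·20=60, C3→Red 5·19=95, C4→Violet 2·8=16, C5→Teal 5·25=125. Service 308; fixed 177; total 485.
Difference: |574 − 485| = 89.

Option 2 is cheaper by 89.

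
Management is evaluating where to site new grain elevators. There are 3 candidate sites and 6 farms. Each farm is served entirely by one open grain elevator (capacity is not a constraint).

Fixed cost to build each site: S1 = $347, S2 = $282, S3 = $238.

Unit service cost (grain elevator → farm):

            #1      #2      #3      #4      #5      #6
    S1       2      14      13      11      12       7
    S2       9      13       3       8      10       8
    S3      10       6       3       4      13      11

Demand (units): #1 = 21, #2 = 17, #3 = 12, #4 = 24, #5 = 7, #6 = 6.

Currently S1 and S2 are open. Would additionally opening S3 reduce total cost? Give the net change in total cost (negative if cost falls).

Current service cost with {S1, S2}: 603.
Adding S3: each farm re-picks its cheapest; new service cost 388, saving 215.
Extra fixed cost: 238. Net change = 238 − 215 = 23.
(Totals: 1232 → 1255.)

No — net change +23 (cost rises by 23).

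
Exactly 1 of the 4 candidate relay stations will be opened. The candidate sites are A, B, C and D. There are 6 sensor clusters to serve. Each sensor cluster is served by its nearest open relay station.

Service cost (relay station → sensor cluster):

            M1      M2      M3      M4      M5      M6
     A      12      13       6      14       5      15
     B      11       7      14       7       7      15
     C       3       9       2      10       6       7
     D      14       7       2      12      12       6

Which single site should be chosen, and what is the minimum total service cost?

Choose C only; total service cost 37.

With exactly 1 open, each sensor cluster uses its cheapest among the chosen.
{C}: M1→C 3, M2→C 9, M3→C 2, M4→C 10, M5→C 6, M6→C 7. Service cost 37.
{D}: service cost 53
{B}: service cost 61
Among all 4 size-1 choices, {C} is lowest.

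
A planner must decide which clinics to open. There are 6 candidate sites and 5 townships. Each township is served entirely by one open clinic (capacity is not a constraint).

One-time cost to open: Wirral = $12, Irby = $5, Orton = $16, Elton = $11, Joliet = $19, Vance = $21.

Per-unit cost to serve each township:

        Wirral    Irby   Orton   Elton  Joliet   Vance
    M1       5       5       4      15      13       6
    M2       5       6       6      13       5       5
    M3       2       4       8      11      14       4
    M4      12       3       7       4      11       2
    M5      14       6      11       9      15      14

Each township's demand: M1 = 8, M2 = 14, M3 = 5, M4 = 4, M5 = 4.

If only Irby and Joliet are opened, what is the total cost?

Total cost: 190

Each township is assigned to its cheapest site among the open ones.
{Irby, Joliet}: M1→Irby 5·8=40, M2→Joliet 5·14=70, M3→Irby 4·5=20, M4→Irby 3·4=12, M5→Irby 6·4=24. Service 166; fixed 24; total 190.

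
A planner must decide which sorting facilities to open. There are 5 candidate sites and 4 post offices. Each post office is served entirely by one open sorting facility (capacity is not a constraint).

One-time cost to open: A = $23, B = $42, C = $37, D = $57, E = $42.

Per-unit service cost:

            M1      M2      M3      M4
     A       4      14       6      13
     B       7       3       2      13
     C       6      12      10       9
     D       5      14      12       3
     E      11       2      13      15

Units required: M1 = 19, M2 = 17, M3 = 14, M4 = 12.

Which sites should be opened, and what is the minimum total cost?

Open B and D; minimum total cost 309.

For any fixed open set, each post office goes to its cheapest open site; total = fixed + service.
{B, D}: M1→D 5·19=95, M2→B 3·17=51, M3→B 2·14=28, M4→D 3·12=36. Service 210; fixed 99; total 309.
{A, B, D}: M1→A 4·19=76, M2→B 3·17=51, M3→B 2·14=28, M4→D 3·12=36. Service 191; fixed 122; total 313.
{B, D, E}: service 193 + fixed 141 = 334
{A, B, C, D, E}: service 174 + fixed 201 = 375
No other subset beats 309.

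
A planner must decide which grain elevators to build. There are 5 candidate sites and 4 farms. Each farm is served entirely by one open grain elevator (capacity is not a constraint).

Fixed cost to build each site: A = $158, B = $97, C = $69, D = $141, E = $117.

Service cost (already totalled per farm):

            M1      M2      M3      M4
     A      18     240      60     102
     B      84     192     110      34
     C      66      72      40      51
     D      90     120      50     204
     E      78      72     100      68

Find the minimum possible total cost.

Minimum total cost: 298

For any fixed open set, each farm goes to its cheapest open site; total = fixed + service.
{C}: M1→C 66, M2→C 72, M3→C 40, M4→C 51. Service 229; fixed 69; total 298.
{B, C}: service 212 + fixed 166 = 378
{A, C}: M1→A 18, M2→C 72, M3→C 40, M4→C 51. Service 181; fixed 227; total 408.
{A, B, C, D, E}: service 164 + fixed 582 = 746
No other subset beats 298.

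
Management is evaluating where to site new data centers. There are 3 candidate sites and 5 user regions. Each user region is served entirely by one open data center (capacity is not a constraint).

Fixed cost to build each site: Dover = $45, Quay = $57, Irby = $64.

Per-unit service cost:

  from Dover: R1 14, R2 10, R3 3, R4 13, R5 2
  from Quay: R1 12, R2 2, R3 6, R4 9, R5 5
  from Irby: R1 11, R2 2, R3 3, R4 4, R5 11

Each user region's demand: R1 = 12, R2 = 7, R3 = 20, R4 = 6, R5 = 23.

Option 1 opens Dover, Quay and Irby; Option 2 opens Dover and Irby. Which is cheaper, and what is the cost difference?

Option 1: {Dover, Quay, Irby}: R1→Irby 11·12=132, R2→Quay 2·7=14, R3→Dover 3·20=60, R4→Irby 4·6=24, R5→Dover 2·23=46. Service 276; fixed 166; total 442.
Option 2: {Dover, Irby}: R1→Irby 11·12=132, R2→Irby 2·7=14, R3→Dover 3·20=60, R4→Irby 4·6=24, R5→Dover 2·23=46. Service 276; fixed 109; total 385.
Difference: |442 − 385| = 57.

Option 2 is cheaper by 57.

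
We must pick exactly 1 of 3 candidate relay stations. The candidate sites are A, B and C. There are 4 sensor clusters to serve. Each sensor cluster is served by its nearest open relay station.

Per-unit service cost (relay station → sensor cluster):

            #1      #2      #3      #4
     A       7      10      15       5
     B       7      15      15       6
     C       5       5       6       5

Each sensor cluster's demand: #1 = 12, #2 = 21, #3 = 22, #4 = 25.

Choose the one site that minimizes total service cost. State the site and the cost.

With exactly 1 open, each sensor cluster uses its cheapest among the chosen.
{C}: #1→C 5·12=60, #2→C 5·21=105, #3→C 6·22=132, #4→C 5·25=125. Service cost 422.
{A}: service cost 749
{B}: service cost 879
Among all 3 size-1 choices, {C} is lowest.

Choose C only; total service cost 422.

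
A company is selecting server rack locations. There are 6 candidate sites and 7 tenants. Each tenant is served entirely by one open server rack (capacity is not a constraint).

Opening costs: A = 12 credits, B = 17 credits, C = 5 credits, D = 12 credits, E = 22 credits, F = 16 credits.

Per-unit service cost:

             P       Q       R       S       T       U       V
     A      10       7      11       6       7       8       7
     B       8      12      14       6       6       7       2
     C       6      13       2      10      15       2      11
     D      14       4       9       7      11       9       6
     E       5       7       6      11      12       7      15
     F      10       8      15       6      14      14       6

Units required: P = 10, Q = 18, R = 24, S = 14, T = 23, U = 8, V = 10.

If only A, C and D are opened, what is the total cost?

Each tenant is assigned to its cheapest site among the open ones.
{A, C, D}: P→C 6·10=60, Q→D 4·18=72, R→C 2·24=48, S→A 6·14=84, T→A 7·23=161, U→C 2·8=16, V→D 6·10=60. Service 501; fixed 29; total 530.

Total cost: 530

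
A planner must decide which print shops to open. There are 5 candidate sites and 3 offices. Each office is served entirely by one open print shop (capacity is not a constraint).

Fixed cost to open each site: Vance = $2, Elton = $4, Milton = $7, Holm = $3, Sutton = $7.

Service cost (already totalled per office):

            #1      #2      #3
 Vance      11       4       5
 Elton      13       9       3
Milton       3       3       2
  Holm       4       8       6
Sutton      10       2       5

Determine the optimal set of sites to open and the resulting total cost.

For any fixed open set, each office goes to its cheapest open site; total = fixed + service.
{Milton}: #1→Milton 3, #2→Milton 3, #3→Milton 2. Service 8; fixed 7; total 15.
{Vance, Milton}: service 8 + fixed 9 = 17
{Vance, Holm}: service 13 + fixed 5 = 18
{Vance, Elton, Milton, Holm, Sutton}: service 7 + fixed 23 = 30
No other subset beats 15.

Open Milton only; minimum total cost 15.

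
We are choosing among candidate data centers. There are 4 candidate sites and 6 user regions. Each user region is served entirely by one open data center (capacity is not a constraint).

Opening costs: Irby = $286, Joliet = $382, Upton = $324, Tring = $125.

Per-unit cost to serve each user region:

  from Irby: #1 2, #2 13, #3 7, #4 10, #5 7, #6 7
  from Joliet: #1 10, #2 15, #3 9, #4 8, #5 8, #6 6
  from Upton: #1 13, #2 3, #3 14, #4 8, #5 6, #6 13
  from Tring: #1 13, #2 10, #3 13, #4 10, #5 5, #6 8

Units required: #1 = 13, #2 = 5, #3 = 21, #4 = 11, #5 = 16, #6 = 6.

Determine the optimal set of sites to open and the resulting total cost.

Open Irby only; minimum total cost 788.

For any fixed open set, each user region goes to its cheapest open site; total = fixed + service.
{Irby}: #1→Irby 2·13=26, #2→Irby 13·5=65, #3→Irby 7·21=147, #4→Irby 10·11=110, #5→Irby 7·16=112, #6→Irby 7·6=42. Service 502; fixed 286; total 788.
{Tring}: service 730 + fixed 125 = 855
{Irby, Tring}: service 455 + fixed 411 = 866
{Irby, Joliet, Upton, Tring}: service 392 + fixed 1117 = 1509
No other subset beats 788.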